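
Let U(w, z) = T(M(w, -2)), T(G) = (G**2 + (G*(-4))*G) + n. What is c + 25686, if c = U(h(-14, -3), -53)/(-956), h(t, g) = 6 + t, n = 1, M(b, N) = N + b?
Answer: 24556115/956 ≈ 25686.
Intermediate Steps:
T(G) = 1 - 3*G**2 (T(G) = (G**2 + (G*(-4))*G) + 1 = (G**2 + (-4*G)*G) + 1 = (G**2 - 4*G**2) + 1 = -3*G**2 + 1 = 1 - 3*G**2)
U(w, z) = 1 - 3*(-2 + w)**2
c = 299/956 (c = (1 - 3*(-2 + (6 - 14))**2)/(-956) = (1 - 3*(-2 - 8)**2)*(-1/956) = (1 - 3*(-10)**2)*(-1/956) = (1 - 3*100)*(-1/956) = (1 - 300)*(-1/956) = -299*(-1/956) = 299/956 ≈ 0.31276)
c + 25686 = 299/956 + 25686 = 24556115/956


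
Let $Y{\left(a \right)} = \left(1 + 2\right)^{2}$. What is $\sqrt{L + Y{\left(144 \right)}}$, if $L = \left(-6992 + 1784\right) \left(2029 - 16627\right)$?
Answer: $3 \sqrt{8447377} \approx 8719.3$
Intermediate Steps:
$Y{\left(a \right)} = 9$ ($Y{\left(a \right)} = 3^{2} = 9$)
$L = 76026384$ ($L = \left(-5208\right) \left(-14598\right) = 76026384$)
$\sqrt{L + Y{\left(144 \right)}} = \sqrt{76026384 + 9} = \sqrt{76026393} = 3 \sqrt{8447377}$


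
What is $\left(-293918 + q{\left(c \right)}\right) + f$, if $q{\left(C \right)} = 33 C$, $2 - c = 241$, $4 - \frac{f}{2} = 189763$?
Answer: $-681323$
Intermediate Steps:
$f = -379518$ ($f = 8 - 379526 = -379518$)
$c = -239$ ($c = 2 - 241 = -239$)
$\left(-293918 + q{\left(c \right)}\right) + f = \left(-293918 + 33 \left(-239\right)\right) - 379518 = \left(-293918 - 7887\right) - 379518 = -301805 - 379518 = -681323$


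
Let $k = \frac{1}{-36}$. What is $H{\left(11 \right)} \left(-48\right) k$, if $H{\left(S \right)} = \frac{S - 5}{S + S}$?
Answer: $\frac{4}{11} \approx 0.36364$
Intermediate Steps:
$H{\left(S \right)} = \frac{-5 + S}{2 S}$
$k = - \frac{1}{36} \approx -0.027778$
$H{\left(11 \right)} \left(-48\right) k = \frac{-5 + 11}{2 \cdot 11} \left(-48\right) \left(- \frac{1}{36}\right) = \frac{1}{2} \cdot \frac{1}{11} \cdot 6 \left(-48\right) \left(- \frac{1}{36}\right) = \frac{3}{11} \left(-48\right) \left(- \frac{1}{36}\right) = \left(- \frac{144}{11}\right) \left(- \frac{1}{36}\right) = \frac{4}{11}$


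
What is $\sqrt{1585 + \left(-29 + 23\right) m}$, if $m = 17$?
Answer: $\sqrt{1483} \approx 38.51$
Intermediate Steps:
$\sqrt{1585 + \left(-29 + 23\right) m} = \sqrt{1585 + \left(-29 + 23\right) 17} = \sqrt{1585 - 102} = \sqrt{1483}$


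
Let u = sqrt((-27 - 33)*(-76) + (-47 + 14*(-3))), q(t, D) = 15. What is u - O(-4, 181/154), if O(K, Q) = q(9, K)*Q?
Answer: -2715/154 + sqrt(4471) ≈ 49.236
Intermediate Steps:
u = sqrt(4471) (u = sqrt(-60*(-76) + (-47 - 42)) = sqrt(4560 - 89) = sqrt(4471) ≈ 66.865)
O(K, Q) = 15*Q
u - O(-4, 181/154) = sqrt(4471) - 15*181/154 = sqrt(4471) - 1*2715/154 = sqrt(4471) - 2715/154 = -2715/154 + sqrt(4471)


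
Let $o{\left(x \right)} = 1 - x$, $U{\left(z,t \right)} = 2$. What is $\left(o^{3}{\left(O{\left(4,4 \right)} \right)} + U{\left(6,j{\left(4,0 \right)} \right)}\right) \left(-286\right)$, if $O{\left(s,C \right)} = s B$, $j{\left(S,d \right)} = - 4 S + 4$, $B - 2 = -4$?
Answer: $-209066$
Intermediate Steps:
$B = -2$ ($B = 2 - 4 = -2$)
$j{\left(S,d \right)} = 4 - 4 S$
$O{\left(s,C \right)} = - 2 s$ ($O{\left(s,C \right)} = s \left(-2\right) = - 2 s$)
$\left(o^{3}{\left(O{\left(4,4 \right)} \right)} + U{\left(6,j{\left(4,0 \right)} \right)}\right) \left(-286\right) = \left(\left(1 - \left(-2\right) 4\right)^{3} + 2\right) \left(-286\right) = \left(\left(1 - -8\right)^{3} + 2\right) \left(-286\right) = \left(\left(1 + 8\right)^{3} + 2\right) \left(-286\right) = \left(9^{3} + 2\right) \left(-286\right) = \left(729 + 2\right) \left(-286\right) = 731 \left(-286\right) = -209066$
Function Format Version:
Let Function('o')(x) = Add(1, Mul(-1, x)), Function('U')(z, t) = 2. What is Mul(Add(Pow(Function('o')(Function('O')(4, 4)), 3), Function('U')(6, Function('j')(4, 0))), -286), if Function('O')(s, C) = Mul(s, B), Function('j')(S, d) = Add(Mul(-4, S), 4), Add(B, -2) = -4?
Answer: -209066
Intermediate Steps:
B = -2 (B = Add(2, -4) = -2)
Function('j')(S, d) = Add(4, Mul(-4, S))
Function('O')(s, C) = Mul(-2, s) (Function('O')(s, C) = Mul(s, -2) = Mul(-2, s))
Mul(Add(Pow(Function('o')(Function('O')(4, 4)), 3), Function('U')(6, Function('j')(4, 0))), -286) = Mul(Add(Pow(Add(1, Mul(-1, Mul(-2, 4))), 3), 2), -286) = Mul(Add(Pow(Add(1, Mul(-1, -8)), 3), 2), -286) = Mul(Add(Pow(Add(1, 8), 3), 2), -286) = Mul(Add(Pow(9, 3), 2), -286) = Mul(Add(729, 2), -286) = Mul(731, -286) = -209066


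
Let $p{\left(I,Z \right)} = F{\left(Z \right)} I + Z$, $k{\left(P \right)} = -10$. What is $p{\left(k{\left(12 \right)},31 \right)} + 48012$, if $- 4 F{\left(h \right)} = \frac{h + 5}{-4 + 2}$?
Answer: $47998$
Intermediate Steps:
$F{\left(h \right)} = \frac{5}{8} + \frac{h}{8}$ ($F{\left(h \right)} = - \frac{\left(h + 5\right) \frac{1}{-4 + 2}}{4} = - \frac{\left(5 + h\right) \frac{1}{-2}}{4} = - \frac{\left(5 + h\right) \left(- \frac{1}{2}\right)}{4} = - \frac{- \frac{5}{2} - \frac{h}{2}}{4} = \frac{5}{8} + \frac{h}{8}$)
$p{\left(I,Z \right)} = Z + I \left(\frac{5}{8} + \frac{Z}{8}\right)$ ($p{\left(I,Z \right)} = \left(\frac{5}{8} + \frac{Z}{8}\right) I + Z = I \left(\frac{5}{8} + \frac{Z}{8}\right) + Z = Z + I \left(\frac{5}{8} + \frac{Z}{8}\right)$)
$p{\left(k{\left(12 \right)},31 \right)} + 48012 = \left(31 + \frac{1}{8} \left(-10\right) \left(5 + 31\right)\right) + 48012 = \left(31 + \frac{1}{8} \left(-10\right) 36\right) + 48012 = \left(31 - 45\right) + 48012 = -14 + 48012 = 47998$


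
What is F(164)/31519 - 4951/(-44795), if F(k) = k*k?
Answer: 1360856889/1411893605 ≈ 0.96385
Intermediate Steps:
F(k) = k**2
F(164)/31519 - 4951/(-44795) = 164**2/31519 - 4951/(-44795) = 26896*(1/31519) - 4951*(-1/44795) = 26896/31519 + 4951/44795 = 1360856889/1411893605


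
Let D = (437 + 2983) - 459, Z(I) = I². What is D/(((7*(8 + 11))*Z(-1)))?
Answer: 423/19 ≈ 22.263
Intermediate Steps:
D = 2961 (D = 3420 - 459 = 2961)
D/(((7*(8 + 11))*Z(-1))) = 2961/(((7*(8 + 11))*(-1)²)) = 2961/(((7*19)*1)) = 2961/((133*1)) = 2961/133 = 2961*(1/133) = 423/19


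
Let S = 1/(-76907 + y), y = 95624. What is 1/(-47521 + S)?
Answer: -18717/889450556 ≈ -2.1043e-5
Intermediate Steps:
S = 1/18717 (S = 1/(-76907 + 95624) = 1/18717 ≈ 5.3427e-5)
1/(-47521 + S) = 1/(-47521 + 1/18717) = 1/(-889450556/18717) = -18717/889450556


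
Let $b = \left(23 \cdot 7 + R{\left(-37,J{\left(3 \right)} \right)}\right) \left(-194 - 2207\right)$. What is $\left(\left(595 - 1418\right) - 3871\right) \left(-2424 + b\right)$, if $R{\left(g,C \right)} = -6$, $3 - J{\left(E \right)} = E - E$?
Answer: $1758273826$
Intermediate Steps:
$J{\left(E \right)} = 3$ ($J{\left(E \right)} = 3 - \left(E - E\right) = 3 - 0 = 3 + 0 = 3$)
$b = -372155$ ($b = \left(23 \cdot 7 - 6\right) \left(-194 - 2207\right) = \left(161 - 6\right) \left(-2401\right) = 155 \left(-2401\right) = -372155$)
$\left(\left(595 - 1418\right) - 3871\right) \left(-2424 + b\right) = \left(\left(595 - 1418\right) - 3871\right) \left(-2424 - 372155\right) = \left(-823 - 3871\right) \left(-374579\right) = \left(-4694\right) \left(-374579\right) = 1758273826$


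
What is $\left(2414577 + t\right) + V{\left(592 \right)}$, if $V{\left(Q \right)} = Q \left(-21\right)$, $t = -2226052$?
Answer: $176093$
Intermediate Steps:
$V{\left(Q \right)} = - 21 Q$
$\left(2414577 + t\right) + V{\left(592 \right)} = \left(2414577 - 2226052\right) - 12432 = 188525 - 12432 = 176093$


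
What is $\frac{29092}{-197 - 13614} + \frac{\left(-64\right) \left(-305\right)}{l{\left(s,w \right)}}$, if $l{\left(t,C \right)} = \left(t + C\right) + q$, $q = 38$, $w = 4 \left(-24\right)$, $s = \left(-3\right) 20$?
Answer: $- \frac{19501684}{116407} \approx -167.53$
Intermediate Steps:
$s = -60$
$w = -96$
$l{\left(t,C \right)} = 38 + C + t$ ($l{\left(t,C \right)} = \left(t + C\right) + 38 = \left(C + t\right) + 38 = 38 + C + t$)
$\frac{29092}{-197 - 13614} + \frac{\left(-64\right) \left(-305\right)}{l{\left(s,w \right)}} = \frac{29092}{-197 - 13614} + \frac{\left(-64\right) \left(-305\right)}{38 - 96 - 60} = \frac{29092}{-13811} + \frac{19520}{-118} = 29092 \left(- \frac{1}{13811}\right) + 19520 \left(- \frac{1}{118}\right) = - \frac{4156}{1973} - \frac{9760}{59} = - \frac{19501684}{116407}$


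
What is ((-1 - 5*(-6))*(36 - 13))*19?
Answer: 12673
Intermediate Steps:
((-1 - 5*(-6))*(36 - 13))*19 = ((-1 + 30)*23)*19 = (29*23)*19 = 667*19 = 12673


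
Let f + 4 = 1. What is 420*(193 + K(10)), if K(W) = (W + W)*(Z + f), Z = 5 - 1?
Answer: 89460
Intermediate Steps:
f = -3 (f = -4 + 1 = -3)
Z = 4
K(W) = 2*W (K(W) = (W + W)*(4 - 3) = (2*W)*1 = 2*W)
420*(193 + K(10)) = 420*(193 + 2*10) = 420*(193 + 20) = 420*213 = 89460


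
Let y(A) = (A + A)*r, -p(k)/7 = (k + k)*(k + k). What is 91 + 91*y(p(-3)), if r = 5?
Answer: -229229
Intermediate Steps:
p(k) = -28*k² (p(k) = -7*(k + k)*(k + k) = -7*2*k*2*k = -28*k²)
y(A) = 10*A (y(A) = (A + A)*5 = (2*A)*5 = 10*A)
91 + 91*y(p(-3)) = 91 + 91*(10*(-28*(-3)²)) = 91 + 91*(10*(-28*9)) = 91 + 91*(10*(-252)) = 91 + 91*(-2520) = 91 - 229320 = -229229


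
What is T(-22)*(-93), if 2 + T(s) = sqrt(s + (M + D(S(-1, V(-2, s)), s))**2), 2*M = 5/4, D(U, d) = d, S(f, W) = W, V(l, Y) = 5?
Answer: 186 - 93*sqrt(27833)/8 ≈ -1753.4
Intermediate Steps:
M = 5/8 (M = (5/4)/2 = (5*(1/4))/2 = (1/2)*(5/4) = 5/8 ≈ 0.62500)
T(s) = -2 + sqrt(s + (5/8 + s)**2)
T(-22)*(-93) = (-2 + sqrt((5 + 8*(-22))**2 + 64*(-22))/8)*(-93) = (-2 + sqrt((5 - 176)**2 - 1408)/8)*(-93) = (-2 + sqrt((-171)**2 - 1408)/8)*(-93) = (-2 + sqrt(29241 - 1408)/8)*(-93) = (-2 + sqrt(27833)/8)*(-93) = 186 - 93*sqrt(27833)/8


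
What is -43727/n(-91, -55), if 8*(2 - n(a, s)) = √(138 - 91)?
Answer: -5597056/209 - 349816*√47/209 ≈ -38255.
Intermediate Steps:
n(a, s) = 2 - √47/8 (n(a, s) = 2 - √(138 - 91)/8 = 2 - √47/8)
-43727/n(-91, -55) = -43727/(2 - √47/8)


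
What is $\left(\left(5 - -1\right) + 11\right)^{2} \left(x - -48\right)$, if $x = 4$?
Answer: $15028$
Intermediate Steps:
$\left(\left(5 - -1\right) + 11\right)^{2} \left(x - -48\right) = \left(\left(5 - -1\right) + 11\right)^{2} \left(4 - -48\right) = \left(\left(5 + 1\right) + 11\right)^{2} \left(4 + 48\right) = \left(6 + 11\right)^{2} \cdot 52 = 17^{2} \cdot 52 = 289 \cdot 52 = 15028$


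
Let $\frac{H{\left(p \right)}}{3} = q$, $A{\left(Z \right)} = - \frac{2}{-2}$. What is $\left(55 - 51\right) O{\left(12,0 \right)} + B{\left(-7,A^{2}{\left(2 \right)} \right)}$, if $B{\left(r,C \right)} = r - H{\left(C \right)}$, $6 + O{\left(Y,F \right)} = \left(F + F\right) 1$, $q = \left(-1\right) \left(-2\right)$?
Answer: $-37$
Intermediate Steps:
$q = 2$
$A{\left(Z \right)} = 1$ ($A{\left(Z \right)} = \left(-2\right) \left(- \frac{1}{2}\right) = 1$)
$H{\left(p \right)} = 6$ ($H{\left(p \right)} = 3 \cdot 2 = 6$)
$O{\left(Y,F \right)} = -6 + 2 F$ ($O{\left(Y,F \right)} = -6 + \left(F + F\right) 1 = -6 + 2 F 1 = -6 + 2 F$)
$B{\left(r,C \right)} = -6 + r$ ($B{\left(r,C \right)} = r - 6 = -6 + r$)
$\left(55 - 51\right) O{\left(12,0 \right)} + B{\left(-7,A^{2}{\left(2 \right)} \right)} = \left(55 - 51\right) \left(-6 + 2 \cdot 0\right) - 13 = \left(55 - 51\right) \left(-6 + 0\right) - 13 = 4 \left(-6\right) - 13 = -24 - 13 = -37$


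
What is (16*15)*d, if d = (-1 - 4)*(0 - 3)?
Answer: 3600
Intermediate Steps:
d = 15 (d = -5*(-3) = 15)
(16*15)*d = (16*15)*15 = 240*15 = 3600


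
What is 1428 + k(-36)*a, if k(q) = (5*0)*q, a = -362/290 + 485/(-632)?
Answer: 1428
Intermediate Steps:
a = -184717/91640 (a = -362*1/290 + 485*(-1/632) = -181/145 - 485/632 = -184717/91640 ≈ -2.0157)
k(q) = 0 (k(q) = 0*q = 0)
1428 + k(-36)*a = 1428 + 0*(-184717/91640) = 1428 + 0 = 1428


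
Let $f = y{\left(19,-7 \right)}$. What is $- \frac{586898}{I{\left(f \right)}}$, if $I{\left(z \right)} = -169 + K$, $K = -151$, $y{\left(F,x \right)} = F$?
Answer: $\frac{293449}{160} \approx 1834.1$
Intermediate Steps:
$f = 19$
$I{\left(z \right)} = -320$ ($I{\left(z \right)} = -169 - 151 = -320$)
$- \frac{586898}{I{\left(f \right)}} = - \frac{586898}{-320} = \left(-586898\right) \left(- \frac{1}{320}\right) = \frac{293449}{160}$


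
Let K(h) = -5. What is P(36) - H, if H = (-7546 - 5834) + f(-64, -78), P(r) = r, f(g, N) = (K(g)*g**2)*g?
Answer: -1297304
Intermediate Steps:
f(g, N) = -5*g**3 (f(g, N) = (-5*g**2)*g = -5*g**3)
H = 1297340 (H = (-7546 - 5834) - 5*(-64)**3 = -13380 - 5*(-262144) = -13380 + 1310720 = 1297340)
P(36) - H = 36 - 1*1297340 = 36 - 1297340 = -1297304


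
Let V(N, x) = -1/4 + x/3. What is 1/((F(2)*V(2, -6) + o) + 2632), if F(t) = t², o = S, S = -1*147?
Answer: 1/2476 ≈ 0.00040388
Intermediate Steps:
V(N, x) = -¼ + x/3 (V(N, x) = -1*¼ + x*(⅓) = -¼ + x/3)
S = -147
o = -147
1/((F(2)*V(2, -6) + o) + 2632) = 1/((2²*(-¼ + (⅓)*(-6)) - 147) + 2632) = 1/((4*(-¼ - 2) - 147) + 2632) = 1/((4*(-9/4) - 147) + 2632) = 1/((-9 - 147) + 2632) = 1/(-156 + 2632) = 1/2476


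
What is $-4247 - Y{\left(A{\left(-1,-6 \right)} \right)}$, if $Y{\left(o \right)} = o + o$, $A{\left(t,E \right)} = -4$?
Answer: $-4239$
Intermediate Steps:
$Y{\left(o \right)} = 2 o$
$-4247 - Y{\left(A{\left(-1,-6 \right)} \right)} = -4247 - 2 \left(-4\right) = -4247 - -8 = -4247 + 8 = -4239$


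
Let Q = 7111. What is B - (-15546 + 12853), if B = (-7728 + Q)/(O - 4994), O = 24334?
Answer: 52082003/19340 ≈ 2693.0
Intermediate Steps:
B = -617/19340 (B = (-7728 + 7111)/(24334 - 4994) = -617/19340 ≈ -0.031903)
B - (-15546 + 12853) = -617/19340 - (-15546 + 12853) = -617/19340 - 1*(-2693) = -617/19340 + 2693 = 52082003/19340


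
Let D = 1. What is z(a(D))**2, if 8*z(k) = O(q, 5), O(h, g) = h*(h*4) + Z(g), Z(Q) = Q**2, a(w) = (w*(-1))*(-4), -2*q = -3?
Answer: 289/16 ≈ 18.063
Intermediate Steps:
q = 3/2 (q = -1/2*(-3) = 3/2 ≈ 1.5000)
a(w) = 4*w (a(w) = -w*(-4) = 4*w)
O(h, g) = g**2 + 4*h**2 (O(h, g) = h*(h*4) + g**2 = h*(4*h) + g**2 = 4*h**2 + g**2 = g**2 + 4*h**2)
z(k) = 17/4 (z(k) = (5**2 + 4*(3/2)**2)/8 = (25 + 4*(9/4))/8 = (25 + 9)/8 = (1/8)*34 = 17/4)
z(a(D))**2 = (17/4)**2 = 289/16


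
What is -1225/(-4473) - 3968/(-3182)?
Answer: 1546201/1016649 ≈ 1.5209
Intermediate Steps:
-1225/(-4473) - 3968/(-3182) = -1225*(-1/4473) - 3968*(-1/3182) = 175/639 + 1984/1591 = 1546201/1016649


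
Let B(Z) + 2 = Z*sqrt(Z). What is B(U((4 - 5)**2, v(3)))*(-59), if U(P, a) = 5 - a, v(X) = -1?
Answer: 118 - 354*sqrt(6) ≈ -749.12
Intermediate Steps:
B(Z) = -2 + Z**(3/2) (B(Z) = -2 + Z*sqrt(Z) = -2 + Z**(3/2))
B(U((4 - 5)**2, v(3)))*(-59) = (-2 + (5 - 1*(-1))**(3/2))*(-59) = (-2 + (5 + 1)**(3/2))*(-59) = (-2 + 6**(3/2))*(-59) = (-2 + 6*sqrt(6))*(-59) = 118 - 354*sqrt(6)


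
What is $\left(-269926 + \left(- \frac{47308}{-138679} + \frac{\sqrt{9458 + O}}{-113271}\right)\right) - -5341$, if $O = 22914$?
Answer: $- \frac{36692335907}{138679} - \frac{2 \sqrt{8093}}{113271} \approx -2.6458 \cdot 10^{5}$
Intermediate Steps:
$\left(-269926 + \left(- \frac{47308}{-138679} + \frac{\sqrt{9458 + O}}{-113271}\right)\right) - -5341 = \left(-269926 + \left(- \frac{47308}{-138679} + \frac{\sqrt{9458 + 22914}}{-113271}\right)\right) - -5341 = \left(-269926 + \left(\left(-47308\right) \left(- \frac{1}{138679}\right) + \sqrt{32372} \left(- \frac{1}{113271}\right)\right)\right) + \left(5616 - 275\right) = \left(-269926 + \left(\frac{47308}{138679} + 2 \sqrt{8093} \left(- \frac{1}{113271}\right)\right)\right) + 5341 = \left(-269926 + \left(\frac{47308}{138679} - \frac{2 \sqrt{8093}}{113271}\right)\right) + 5341 = \left(- \frac{37433020446}{138679} - \frac{2 \sqrt{8093}}{113271}\right) + 5341 = - \frac{36692335907}{138679} - \frac{2 \sqrt{8093}}{113271}$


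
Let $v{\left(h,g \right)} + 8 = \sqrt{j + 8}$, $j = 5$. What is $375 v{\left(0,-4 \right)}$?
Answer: $-3000 + 375 \sqrt{13} \approx -1647.9$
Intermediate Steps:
$v{\left(h,g \right)} = -8 + \sqrt{13}$ ($v{\left(h,g \right)} = -8 + \sqrt{5 + 8} = -8 + \sqrt{13}$)
$375 v{\left(0,-4 \right)} = 375 \left(-8 + \sqrt{13}\right) = -3000 + 375 \sqrt{13}$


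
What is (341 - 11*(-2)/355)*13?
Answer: 1574001/355 ≈ 4433.8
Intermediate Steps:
(341 - 11*(-2)/355)*13 = (341 - (-22)/355)*13 = (341 - 1*(-22/355))*13 = (341 + 22/355)*13 = (121077/355)*13 = 1574001/355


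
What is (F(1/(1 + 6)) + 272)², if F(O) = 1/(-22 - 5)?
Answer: 53919649/729 ≈ 73964.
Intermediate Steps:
F(O) = -1/27 (F(O) = 1/(-27) = -1/27)
(F(1/(1 + 6)) + 272)² = (-1/27 + 272)² = (7343/27)² = 53919649/729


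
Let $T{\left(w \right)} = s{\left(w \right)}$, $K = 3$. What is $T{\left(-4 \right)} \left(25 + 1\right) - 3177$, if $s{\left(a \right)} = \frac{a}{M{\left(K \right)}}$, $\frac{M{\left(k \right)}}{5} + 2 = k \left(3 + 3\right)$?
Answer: $- \frac{31783}{10} \approx -3178.3$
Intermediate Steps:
$M{\left(k \right)} = -10 + 30 k$ ($M{\left(k \right)} = -10 + 5 k \left(3 + 3\right) = -10 + 5 k 6 = -10 + 5 \cdot 6 k = -10 + 30 k$)
$s{\left(a \right)} = \frac{a}{80}$ ($s{\left(a \right)} = \frac{a}{-10 + 30 \cdot 3} = \frac{a}{-10 + 90} = \frac{a}{80}$)
$T{\left(w \right)} = \frac{w}{80}$
$T{\left(-4 \right)} \left(25 + 1\right) - 3177 = \frac{1}{80} \left(-4\right) \left(25 + 1\right) - 3177 = \left(- \frac{1}{20}\right) 26 - 3177 = - \frac{13}{10} - 3177 = - \frac{31783}{10}$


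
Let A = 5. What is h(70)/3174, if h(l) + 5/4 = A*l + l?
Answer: 1675/12696 ≈ 0.13193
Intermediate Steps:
h(l) = -5/4 + 6*l (h(l) = -5/4 + (5*l + l) = -5/4 + 6*l)
h(70)/3174 = (-5/4 + 6*70)/3174 = (-5/4 + 420)*(1/3174) = (1675/4)*(1/3174) = 1675/12696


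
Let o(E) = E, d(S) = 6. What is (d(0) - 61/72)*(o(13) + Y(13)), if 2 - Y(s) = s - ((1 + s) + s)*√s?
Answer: 371/36 + 1113*√13/8 ≈ 511.93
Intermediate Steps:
Y(s) = 2 - s + √s*(1 + 2*s) (Y(s) = 2 - (s - ((1 + s) + s)*√s) = 2 - (s - (1 + 2*s)*√s) = 2 - (s - √s*(1 + 2*s)) = 2 + (-s + √s*(1 + 2*s)) = 2 - s + √s*(1 + 2*s))
(d(0) - 61/72)*(o(13) + Y(13)) = (6 - 61/72)*(13 + (2 + √13 - 1*13 + 2*13^(3/2))) = (6 - 61*1/72)*(13 + (2 + √13 - 13 + 2*(13*√13))) = (6 - 61/72)*(13 + (2 + √13 - 13 + 26*√13)) = 371*(13 + (-11 + 27*√13))/72 = 371*(2 + 27*√13)/72 = 371/36 + 1113*√13/8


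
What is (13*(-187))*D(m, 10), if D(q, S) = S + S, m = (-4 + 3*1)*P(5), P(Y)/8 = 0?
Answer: -48620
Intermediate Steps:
P(Y) = 0 (P(Y) = 8*0 = 0)
m = 0 (m = (-4 + 3*1)*0 = (-4 + 3)*0 = -1*0 = 0)
D(q, S) = 2*S
(13*(-187))*D(m, 10) = (13*(-187))*(2*10) = -2431*20 = -48620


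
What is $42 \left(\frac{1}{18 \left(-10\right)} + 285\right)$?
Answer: $\frac{359093}{30} \approx 11970.0$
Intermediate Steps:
$42 \left(\frac{1}{18 \left(-10\right)} + 285\right) = 42 \left(\frac{1}{-180} + 285\right) = 42 \left(- \frac{1}{180} + 285\right) = 42 \cdot \frac{51299}{180} = \frac{359093}{30}$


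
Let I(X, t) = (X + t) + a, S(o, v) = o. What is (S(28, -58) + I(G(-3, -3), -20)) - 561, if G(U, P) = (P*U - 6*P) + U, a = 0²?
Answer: -529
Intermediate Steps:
a = 0
G(U, P) = U - 6*P + P*U (G(U, P) = (-6*P + P*U) + U = U - 6*P + P*U)
I(X, t) = X + t (I(X, t) = (X + t) + 0 = X + t)
(S(28, -58) + I(G(-3, -3), -20)) - 561 = (28 + ((-3 - 6*(-3) - 3*(-3)) - 20)) - 561 = (28 + ((-3 + 18 + 9) - 20)) - 561 = (28 + (24 - 20)) - 561 = (28 + 4) - 561 = 32 - 561 = -529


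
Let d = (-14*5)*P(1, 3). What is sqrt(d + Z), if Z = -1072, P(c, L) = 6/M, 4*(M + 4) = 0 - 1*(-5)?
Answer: 8*I*sqrt(1738)/11 ≈ 30.32*I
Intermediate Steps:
M = -11/4 (M = -4 + (0 - 1*(-5))/4 = -4 + (0 + 5)/4 = -4 + (1/4)*5 = -4 + 5/4 = -11/4 ≈ -2.7500)
P(c, L) = -24/11 (P(c, L) = 6/(-11/4) = 6*(-4/11) = -24/11)
d = 1680/11 (d = -14*5*(-24/11) = -70*(-24/11) = 1680/11 ≈ 152.73)
sqrt(d + Z) = sqrt(1680/11 - 1072) = sqrt(-10112/11) = 8*I*sqrt(1738)/11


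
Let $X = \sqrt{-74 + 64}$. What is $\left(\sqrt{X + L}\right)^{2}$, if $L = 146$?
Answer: $146 + i \sqrt{10} \approx 146.0 + 3.1623 i$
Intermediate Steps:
$X = i \sqrt{10}$ ($X = \sqrt{-10} = i \sqrt{10} \approx 3.1623 i$)
$\left(\sqrt{X + L}\right)^{2} = \left(\sqrt{i \sqrt{10} + 146}\right)^{2} = \left(\sqrt{146 + i \sqrt{10}}\right)^{2} = 146 + i \sqrt{10}$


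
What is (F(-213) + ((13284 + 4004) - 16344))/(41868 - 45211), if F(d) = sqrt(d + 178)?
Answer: -944/3343 - I*sqrt(35)/3343 ≈ -0.28238 - 0.0017697*I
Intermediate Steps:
F(d) = sqrt(178 + d)
(F(-213) + ((13284 + 4004) - 16344))/(41868 - 45211) = (sqrt(178 - 213) + ((13284 + 4004) - 16344))/(41868 - 45211) = (sqrt(-35) + (17288 - 16344))/(-3343) = (I*sqrt(35) + 944)*(-1/3343) = (944 + I*sqrt(35))*(-1/3343) = -944/3343 - I*sqrt(35)/3343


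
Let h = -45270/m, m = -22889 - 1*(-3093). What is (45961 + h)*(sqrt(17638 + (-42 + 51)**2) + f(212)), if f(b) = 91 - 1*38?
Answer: 24112064489/9898 + 454944613*sqrt(17719)/9898 ≈ 8.5544e+6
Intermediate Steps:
f(b) = 53 (f(b) = 91 - 38 = 53)
m = -19796 (m = -22889 + 3093 = -19796)
h = 22635/9898 (h = -45270/(-19796) = -45270*(-1/19796) = 22635/9898 ≈ 2.2868)
(45961 + h)*(sqrt(17638 + (-42 + 51)**2) + f(212)) = (45961 + 22635/9898)*(sqrt(17638 + (-42 + 51)**2) + 53) = 454944613*(sqrt(17638 + 9**2) + 53)/9898 = 454944613*(sqrt(17638 + 81) + 53)/9898 = 454944613*(sqrt(17719) + 53)/9898 = 454944613*(53 + sqrt(17719))/9898 = 24112064489/9898 + 454944613*sqrt(17719)/9898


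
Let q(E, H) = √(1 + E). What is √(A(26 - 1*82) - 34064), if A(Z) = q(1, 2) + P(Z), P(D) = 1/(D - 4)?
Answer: √(-30657615 + 900*√2)/30 ≈ 184.56*I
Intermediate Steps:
P(D) = 1/(-4 + D)
A(Z) = √2 + 1/(-4 + Z) (A(Z) = √(1 + 1) + 1/(-4 + Z) = √2 + 1/(-4 + Z))
√(A(26 - 1*82) - 34064) = √((1 + √2*(-4 + (26 - 1*82)))/(-4 + (26 - 1*82)) - 34064) = √((1 + √2*(-4 + (26 - 82)))/(-4 + (26 - 82)) - 34064) = √((1 + √2*(-4 - 56))/(-4 - 56) - 34064) = √((1 + √2*(-60))/(-60) - 34064) = √(-(1 - 60*√2)/60 - 34064) = √((-1/60 + √2) - 34064) = √(-2043841/60 + √2)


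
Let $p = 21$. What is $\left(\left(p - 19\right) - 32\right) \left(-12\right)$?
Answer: $360$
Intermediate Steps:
$\left(\left(p - 19\right) - 32\right) \left(-12\right) = \left(\left(21 - 19\right) - 32\right) \left(-12\right) = \left(2 - 32\right) \left(-12\right) = \left(-30\right) \left(-12\right) = 360$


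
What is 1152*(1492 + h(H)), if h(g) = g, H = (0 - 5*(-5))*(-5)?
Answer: 1574784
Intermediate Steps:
H = -125 (H = (0 + 25)*(-5) = 25*(-5) = -125)
1152*(1492 + h(H)) = 1152*(1492 - 125) = 1152*1367 = 1574784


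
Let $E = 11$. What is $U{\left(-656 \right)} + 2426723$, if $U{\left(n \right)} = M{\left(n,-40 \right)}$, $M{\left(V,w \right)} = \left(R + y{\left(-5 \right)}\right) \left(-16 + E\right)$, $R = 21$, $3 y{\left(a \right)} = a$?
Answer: $\frac{7279879}{3} \approx 2.4266 \cdot 10^{6}$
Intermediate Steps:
$y{\left(a \right)} = \frac{a}{3}$
$M{\left(V,w \right)} = - \frac{290}{3}$ ($M{\left(V,w \right)} = \left(21 + \frac{1}{3} \left(-5\right)\right) \left(-16 + 11\right) = \left(21 - \frac{5}{3}\right) \left(-5\right) = \frac{58}{3} \left(-5\right) = - \frac{290}{3}$)
$U{\left(n \right)} = - \frac{290}{3}$
$U{\left(-656 \right)} + 2426723 = - \frac{290}{3} + 2426723 = \frac{7279879}{3}$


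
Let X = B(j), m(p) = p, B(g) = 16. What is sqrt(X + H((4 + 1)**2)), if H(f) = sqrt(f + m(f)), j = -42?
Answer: sqrt(16 + 5*sqrt(2)) ≈ 4.8032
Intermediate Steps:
X = 16
H(f) = sqrt(2)*sqrt(f) (H(f) = sqrt(f + f) = sqrt(2*f) = sqrt(2)*sqrt(f))
sqrt(X + H((4 + 1)**2)) = sqrt(16 + sqrt(2)*sqrt((4 + 1)**2)) = sqrt(16 + sqrt(2)*sqrt(5**2)) = sqrt(16 + sqrt(2)*sqrt(25)) = sqrt(16 + sqrt(2)*5) = sqrt(16 + 5*sqrt(2))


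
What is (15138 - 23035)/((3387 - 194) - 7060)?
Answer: 7897/3867 ≈ 2.0422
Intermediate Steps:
(15138 - 23035)/((3387 - 194) - 7060) = -7897/(3193 - 7060) = -7897/(-3867) = -7897*(-1/3867) = 7897/3867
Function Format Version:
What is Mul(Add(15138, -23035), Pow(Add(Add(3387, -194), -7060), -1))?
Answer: Rational(7897, 3867) ≈ 2.0422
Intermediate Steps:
Mul(Add(15138, -23035), Pow(Add(Add(3387, -194), -7060), -1)) = Mul(-7897, Pow(Add(3193, -7060), -1)) = Mul(-7897, Pow(-3867, -1)) = Mul(-7897, Rational(-1, 3867)) = Rational(7897, 3867)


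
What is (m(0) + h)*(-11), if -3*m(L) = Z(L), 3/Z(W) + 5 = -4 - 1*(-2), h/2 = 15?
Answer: -2321/7 ≈ -331.57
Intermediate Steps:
h = 30 (h = 2*15 = 30)
Z(W) = -3/7 (Z(W) = 3/(-5 + (-4 - 1*(-2))) = 3/(-5 + (-4 + 2)) = 3/(-5 - 2) = 3/(-7) = 3*(-⅐) = -3/7)
m(L) = ⅐ (m(L) = -⅓*(-3/7) = ⅐)
(m(0) + h)*(-11) = (⅐ + 30)*(-11) = (211/7)*(-11) = -2321/7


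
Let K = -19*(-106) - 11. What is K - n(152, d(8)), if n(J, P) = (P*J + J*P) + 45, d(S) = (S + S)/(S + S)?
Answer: 1654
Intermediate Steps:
d(S) = 1 (d(S) = (2*S)/((2*S)) = (2*S)*(1/(2*S)) = 1)
n(J, P) = 45 + 2*J*P (n(J, P) = (J*P + J*P) + 45 = 2*J*P + 45 = 45 + 2*J*P)
K = 2003 (K = 2014 - 11 = 2003)
K - n(152, d(8)) = 2003 - (45 + 2*152*1) = 2003 - (45 + 304) = 2003 - 1*349 = 2003 - 349 = 1654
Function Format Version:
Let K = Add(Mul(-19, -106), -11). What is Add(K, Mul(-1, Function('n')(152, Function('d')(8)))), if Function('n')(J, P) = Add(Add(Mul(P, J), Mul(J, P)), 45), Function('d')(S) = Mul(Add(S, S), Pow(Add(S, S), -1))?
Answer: 1654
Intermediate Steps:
Function('d')(S) = 1 (Function('d')(S) = Mul(Mul(2, S), Pow(Mul(2, S), -1)) = Mul(Mul(2, S), Mul(Rational(1, 2), Pow(S, -1))) = 1)
Function('n')(J, P) = Add(45, Mul(2, J, P)) (Function('n')(J, P) = Add(Add(Mul(J, P), Mul(J, P)), 45) = Add(Mul(2, J, P), 45) = Add(45, Mul(2, J, P)))
K = 2003 (K = Add(2014, -11) = 2003)
Add(K, Mul(-1, Function('n')(152, Function('d')(8)))) = Add(2003, Mul(-1, Add(45, Mul(2, 152, 1)))) = Add(2003, Mul(-1, Add(45, 304))) = Add(2003, Mul(-1, 349)) = Add(2003, -349) = 1654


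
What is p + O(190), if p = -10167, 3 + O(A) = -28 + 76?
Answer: -10122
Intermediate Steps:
O(A) = 45 (O(A) = -3 + (-28 + 76) = -3 + 48 = 45)
p + O(190) = -10167 + 45 = -10122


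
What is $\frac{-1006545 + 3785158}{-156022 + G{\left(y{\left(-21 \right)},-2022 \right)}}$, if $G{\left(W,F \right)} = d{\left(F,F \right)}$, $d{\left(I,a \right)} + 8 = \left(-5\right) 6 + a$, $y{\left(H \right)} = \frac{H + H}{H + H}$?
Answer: $- \frac{2778613}{158082} \approx -17.577$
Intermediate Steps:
$y{\left(H \right)} = 1$ ($y{\left(H \right)} = \frac{2 H}{2 H} = 2 H \frac{1}{2 H} = 1$)
$d{\left(I,a \right)} = -38 + a$ ($d{\left(I,a \right)} = -8 + \left(\left(-5\right) 6 + a\right) = -8 + \left(-30 + a\right) = -38 + a$)
$G{\left(W,F \right)} = -38 + F$
$\frac{-1006545 + 3785158}{-156022 + G{\left(y{\left(-21 \right)},-2022 \right)}} = \frac{-1006545 + 3785158}{-156022 - 2060} = \frac{2778613}{-156022 - 2060} = \frac{2778613}{-158082} = 2778613 \left(- \frac{1}{158082}\right) = - \frac{2778613}{158082}$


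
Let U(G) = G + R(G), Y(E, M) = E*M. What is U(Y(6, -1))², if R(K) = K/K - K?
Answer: 1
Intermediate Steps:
R(K) = 1 - K
U(G) = 1 (U(G) = G + (1 - G) = 1)
U(Y(6, -1))² = 1² = 1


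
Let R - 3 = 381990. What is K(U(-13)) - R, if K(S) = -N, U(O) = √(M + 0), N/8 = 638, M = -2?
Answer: -387097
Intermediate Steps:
N = 5104 (N = 8*638 = 5104)
R = 381993 (R = 3 + 381990 = 381993)
U(O) = I*√2 (U(O) = √(-2 + 0) = √(-2) = I*√2)
K(S) = -5104 (K(S) = -1*5104 = -5104)
K(U(-13)) - R = -5104 - 1*381993 = -5104 - 381993 = -387097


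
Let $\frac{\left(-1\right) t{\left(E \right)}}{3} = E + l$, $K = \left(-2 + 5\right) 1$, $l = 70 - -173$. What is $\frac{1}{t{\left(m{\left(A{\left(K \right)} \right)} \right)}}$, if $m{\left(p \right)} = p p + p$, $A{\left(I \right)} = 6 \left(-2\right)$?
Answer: $- \frac{1}{1125} \approx -0.00088889$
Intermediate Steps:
$l = 243$ ($l = 70 + 173 = 243$)
$K = 3$ ($K = 3 \cdot 1 = 3$)
$A{\left(I \right)} = -12$
$m{\left(p \right)} = p + p^{2}$ ($m{\left(p \right)} = p^{2} + p = p + p^{2}$)
$t{\left(E \right)} = -729 - 3 E$ ($t{\left(E \right)} = - 3 \left(E + 243\right) = - 3 \left(243 + E\right) = -729 - 3 E$)
$\frac{1}{t{\left(m{\left(A{\left(K \right)} \right)} \right)}} = \frac{1}{-729 - 3 \left(- 12 \left(1 - 12\right)\right)} = \frac{1}{-729 - 3 \left(\left(-12\right) \left(-11\right)\right)} = \frac{1}{-729 - 396} = \frac{1}{-1125} = - \frac{1}{1125}$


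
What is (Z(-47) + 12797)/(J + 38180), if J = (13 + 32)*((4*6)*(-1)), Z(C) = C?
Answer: 255/742 ≈ 0.34367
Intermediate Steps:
J = -1080 (J = 45*(24*(-1)) = 45*(-24) = -1080)
(Z(-47) + 12797)/(J + 38180) = (-47 + 12797)/(-1080 + 38180) = 12750/37100 = 12750*(1/37100) = 255/742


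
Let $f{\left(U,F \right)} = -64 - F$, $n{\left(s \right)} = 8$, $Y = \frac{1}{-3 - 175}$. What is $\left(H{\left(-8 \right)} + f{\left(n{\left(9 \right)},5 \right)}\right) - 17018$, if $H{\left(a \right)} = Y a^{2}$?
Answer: $- \frac{1520775}{89} \approx -17087.0$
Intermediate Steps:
$Y = - \frac{1}{178}$ ($Y = \frac{1}{-178} = - \frac{1}{178} \approx -0.005618$)
$H{\left(a \right)} = - \frac{a^{2}}{178}$
$\left(H{\left(-8 \right)} + f{\left(n{\left(9 \right)},5 \right)}\right) - 17018 = \left(- \frac{\left(-8\right)^{2}}{178} - 69\right) - 17018 = \left(\left(- \frac{1}{178}\right) 64 - 69\right) - 17018 = \left(- \frac{32}{89} - 69\right) - 17018 = - \frac{6173}{89} - 17018 = - \frac{1520775}{89}$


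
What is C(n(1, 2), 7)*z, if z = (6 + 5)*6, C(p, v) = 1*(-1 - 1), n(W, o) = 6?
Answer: -132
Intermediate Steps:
C(p, v) = -2 (C(p, v) = 1*(-2) = -2)
z = 66 (z = 11*6 = 66)
C(n(1, 2), 7)*z = -2*66 = -132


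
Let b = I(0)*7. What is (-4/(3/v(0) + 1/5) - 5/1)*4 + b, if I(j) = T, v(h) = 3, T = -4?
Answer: -184/3 ≈ -61.333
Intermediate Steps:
I(j) = -4
b = -28 (b = -4*7 = -28)
(-4/(3/v(0) + 1/5) - 5/1)*4 + b = (-4/(3/3 + 1/5) - 5/1)*4 - 28 = (-4/(3*(1/3) + 1*(1/5)) - 5*1)*4 - 28 = (-4/(1 + 1/5) - 5)*4 - 28 = (-4/6/5 - 5)*4 - 28 = (-4*5/6 - 5)*4 - 28 = (-10/3 - 5)*4 - 28 = -25/3*4 - 28 = -100/3 - 28 = -184/3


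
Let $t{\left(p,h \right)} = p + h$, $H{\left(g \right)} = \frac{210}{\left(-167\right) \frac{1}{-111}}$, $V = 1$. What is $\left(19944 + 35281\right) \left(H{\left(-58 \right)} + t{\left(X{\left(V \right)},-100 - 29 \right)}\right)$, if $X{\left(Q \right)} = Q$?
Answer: $\frac{106805150}{167} \approx 6.3955 \cdot 10^{5}$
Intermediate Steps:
$H{\left(g \right)} = \frac{23310}{167}$ ($H{\left(g \right)} = \frac{210}{\left(-167\right) \left(- \frac{1}{111}\right)} = \frac{210}{\frac{167}{111}} = 210 \cdot \frac{111}{167} = \frac{23310}{167}$)
$t{\left(p,h \right)} = h + p$
$\left(19944 + 35281\right) \left(H{\left(-58 \right)} + t{\left(X{\left(V \right)},-100 - 29 \right)}\right) = \left(19944 + 35281\right) \left(\frac{23310}{167} + \left(\left(-100 - 29\right) + 1\right)\right) = 55225 \left(\frac{23310}{167} + \left(\left(-100 - 29\right) + 1\right)\right) = 55225 \left(\frac{23310}{167} + \left(-129 + 1\right)\right) = 55225 \left(\frac{23310}{167} - 128\right) = 55225 \cdot \frac{1934}{167} = \frac{106805150}{167}$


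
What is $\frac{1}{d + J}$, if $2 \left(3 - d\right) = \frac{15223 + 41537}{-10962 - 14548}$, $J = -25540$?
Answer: $- \frac{2551}{65142049} \approx -3.9161 \cdot 10^{-5}$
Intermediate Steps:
$d = \frac{10491}{2551}$ ($d = 3 - \frac{\left(15223 + 41537\right) \frac{1}{-10962 - 14548}}{2} = 3 - \frac{56760 \frac{1}{-25510}}{2} = 3 - \frac{56760 \left(- \frac{1}{25510}\right)}{2} = 3 - - \frac{2838}{2551} = 3 + \frac{2838}{2551} = \frac{10491}{2551} \approx 4.1125$)
$\frac{1}{d + J} = \frac{1}{\frac{10491}{2551} - 25540} = \frac{1}{- \frac{65142049}{2551}} = - \frac{2551}{65142049}$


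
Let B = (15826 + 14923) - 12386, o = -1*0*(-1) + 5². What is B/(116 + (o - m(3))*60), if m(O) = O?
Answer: 18363/1436 ≈ 12.788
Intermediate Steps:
o = 25 (o = 0*(-1) + 25 = 0 + 25 = 25)
B = 18363 (B = 30749 - 12386 = 18363)
B/(116 + (o - m(3))*60) = 18363/(116 + (25 - 1*3)*60) = 18363/(116 + (25 - 3)*60) = 18363/(116 + 22*60) = 18363/(116 + 1320) = 18363/1436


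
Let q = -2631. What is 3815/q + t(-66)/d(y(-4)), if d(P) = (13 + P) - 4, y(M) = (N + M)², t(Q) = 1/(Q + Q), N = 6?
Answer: -2183057/1504932 ≈ -1.4506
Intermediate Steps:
t(Q) = 1/(2*Q)
y(M) = (6 + M)²
d(P) = 9 + P
3815/q + t(-66)/d(y(-4)) = 3815/(-2631) + ((½)/(-66))/(9 + (6 - 4)²) = 3815*(-1/2631) + ((½)*(-1/66))/(9 + 2²) = -3815/2631 - 1/(132*(9 + 4)) = -3815/2631 - 1/132/13 = -3815/2631 - 1/132*1/13 = -3815/2631 - 1/1716 = -2183057/1504932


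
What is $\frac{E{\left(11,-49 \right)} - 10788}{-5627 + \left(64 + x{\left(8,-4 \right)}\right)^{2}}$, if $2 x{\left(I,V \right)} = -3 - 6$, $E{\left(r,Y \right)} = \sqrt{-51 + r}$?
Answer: $\frac{43152}{8347} - \frac{8 i \sqrt{10}}{8347} \approx 5.1698 - 0.0030308 i$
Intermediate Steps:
$x{\left(I,V \right)} = - \frac{9}{2}$ ($x{\left(I,V \right)} = \frac{-3 - 6}{2} = \frac{1}{2} \left(-9\right) = - \frac{9}{2}$)
$\frac{E{\left(11,-49 \right)} - 10788}{-5627 + \left(64 + x{\left(8,-4 \right)}\right)^{2}} = \frac{\sqrt{-51 + 11} - 10788}{-5627 + \left(64 - \frac{9}{2}\right)^{2}} = \frac{\sqrt{-40} - 10788}{-5627 + \left(\frac{119}{2}\right)^{2}} = \frac{2 i \sqrt{10} - 10788}{-5627 + \frac{14161}{4}} = \frac{-10788 + 2 i \sqrt{10}}{- \frac{8347}{4}} = \left(-10788 + 2 i \sqrt{10}\right) \left(- \frac{4}{8347}\right) = \frac{43152}{8347} - \frac{8 i \sqrt{10}}{8347}$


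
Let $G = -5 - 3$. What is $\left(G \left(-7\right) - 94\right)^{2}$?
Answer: $1444$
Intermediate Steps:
$G = -8$
$\left(G \left(-7\right) - 94\right)^{2} = \left(\left(-8\right) \left(-7\right) - 94\right)^{2} = \left(56 - 94\right)^{2} = \left(-38\right)^{2} = 1444$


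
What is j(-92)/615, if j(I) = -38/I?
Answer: 19/28290 ≈ 0.00067162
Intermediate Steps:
j(-92)/615 = -38/(-92)/615 = -38*(-1/92)*(1/615) = (19/46)*(1/615) = 19/28290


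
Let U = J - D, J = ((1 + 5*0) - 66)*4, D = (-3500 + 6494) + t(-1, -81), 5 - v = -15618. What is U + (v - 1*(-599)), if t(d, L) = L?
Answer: 13049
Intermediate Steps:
v = 15623 (v = 5 - 1*(-15618) = 5 + 15618 = 15623)
D = 2913 (D = (-3500 + 6494) - 81 = 2994 - 81 = 2913)
J = -260 (J = ((1 + 0) - 66)*4 = (1 - 66)*4 = -65*4 = -260)
U = -3173 (U = -260 - 1*2913 = -260 - 2913 = -3173)
U + (v - 1*(-599)) = -3173 + (15623 - 1*(-599)) = -3173 + (15623 + 599) = -3173 + 16222 = 13049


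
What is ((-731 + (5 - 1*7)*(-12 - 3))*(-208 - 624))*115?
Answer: 67071680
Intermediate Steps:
((-731 + (5 - 1*7)*(-12 - 3))*(-208 - 624))*115 = ((-731 + (5 - 7)*(-15))*(-832))*115 = ((-731 - 2*(-15))*(-832))*115 = ((-731 + 30)*(-832))*115 = -701*(-832)*115 = 583232*115 = 67071680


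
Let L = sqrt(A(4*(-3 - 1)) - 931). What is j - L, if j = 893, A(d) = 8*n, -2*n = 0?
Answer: 893 - 7*I*sqrt(19) ≈ 893.0 - 30.512*I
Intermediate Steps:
n = 0 (n = -1/2*0 = 0)
A(d) = 0 (A(d) = 8*0 = 0)
L = 7*I*sqrt(19) (L = sqrt(0 - 931) = sqrt(-931) = 7*I*sqrt(19) ≈ 30.512*I)
j - L = 893 - 7*I*sqrt(19)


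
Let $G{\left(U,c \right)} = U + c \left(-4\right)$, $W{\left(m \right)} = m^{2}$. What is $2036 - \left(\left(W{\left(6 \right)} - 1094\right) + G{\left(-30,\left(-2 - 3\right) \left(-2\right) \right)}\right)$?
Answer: $3164$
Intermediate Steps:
$G{\left(U,c \right)} = U - 4 c$
$2036 - \left(\left(W{\left(6 \right)} - 1094\right) + G{\left(-30,\left(-2 - 3\right) \left(-2\right) \right)}\right) = 2036 - \left(\left(6^{2} - 1094\right) - \left(30 + 4 \left(-2 - 3\right) \left(-2\right)\right)\right) = 2036 - \left(\left(36 - 1094\right) - \left(30 + 4 \left(\left(-5\right) \left(-2\right)\right)\right)\right) = 2036 - \left(-1058 - 70\right) = 2036 - -1128 = 2036 + 1128 = 3164$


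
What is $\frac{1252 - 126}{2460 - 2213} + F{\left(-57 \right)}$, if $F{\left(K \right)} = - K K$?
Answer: $- \frac{801377}{247} \approx -3244.4$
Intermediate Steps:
$F{\left(K \right)} = - K^{2}$
$\frac{1252 - 126}{2460 - 2213} + F{\left(-57 \right)} = \frac{1252 - 126}{2460 - 2213} - \left(-57\right)^{2} = \frac{1126}{247} - 3249 = - \frac{801377}{247}$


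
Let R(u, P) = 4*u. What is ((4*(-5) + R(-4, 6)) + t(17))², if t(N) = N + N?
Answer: 4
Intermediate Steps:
t(N) = 2*N
((4*(-5) + R(-4, 6)) + t(17))² = ((4*(-5) + 4*(-4)) + 2*17)² = ((-20 - 16) + 34)² = (-36 + 34)² = (-2)² = 4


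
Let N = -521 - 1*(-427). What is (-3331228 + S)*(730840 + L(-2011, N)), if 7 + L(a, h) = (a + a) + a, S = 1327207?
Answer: -1452514420800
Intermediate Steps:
N = -94 (N = -521 + 427 = -94)
L(a, h) = -7 + 3*a (L(a, h) = -7 + ((a + a) + a) = -7 + (2*a + a) = -7 + 3*a)
(-3331228 + S)*(730840 + L(-2011, N)) = (-3331228 + 1327207)*(730840 + (-7 + 3*(-2011))) = -2004021*(730840 + (-7 - 6033)) = -2004021*(730840 - 6040) = -2004021*724800 = -1452514420800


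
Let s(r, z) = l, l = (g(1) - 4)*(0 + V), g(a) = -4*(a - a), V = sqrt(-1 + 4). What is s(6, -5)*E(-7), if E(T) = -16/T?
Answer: -64*sqrt(3)/7 ≈ -15.836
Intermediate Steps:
V = sqrt(3) ≈ 1.7320
g(a) = 0 (g(a) = -4*0 = 0)
l = -4*sqrt(3) (l = (0 - 4)*(0 + sqrt(3)) = -4*sqrt(3) ≈ -6.9282)
s(r, z) = -4*sqrt(3)
s(6, -5)*E(-7) = (-4*sqrt(3))*(-16/(-7)) = (-4*sqrt(3))*(-16*(-1/7)) = -4*sqrt(3)*(16/7) = -64*sqrt(3)/7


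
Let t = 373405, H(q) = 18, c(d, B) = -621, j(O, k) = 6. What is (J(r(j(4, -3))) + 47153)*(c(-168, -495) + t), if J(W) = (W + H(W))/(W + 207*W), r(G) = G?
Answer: 228512584572/13 ≈ 1.7578e+10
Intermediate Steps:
J(W) = (18 + W)/(208*W) (J(W) = (W + 18)/(W + 207*W) = (18 + W)/((208*W)) = (18 + W)*(1/(208*W)) = (18 + W)/(208*W))
(J(r(j(4, -3))) + 47153)*(c(-168, -495) + t) = ((1/208)*(18 + 6)/6 + 47153)*(-621 + 373405) = ((1/208)*(⅙)*24 + 47153)*372784 = (1/52 + 47153)*372784 = (2451957/52)*372784 = 228512584572/13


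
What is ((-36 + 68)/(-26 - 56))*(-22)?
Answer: 352/41 ≈ 8.5854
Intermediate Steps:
((-36 + 68)/(-26 - 56))*(-22) = (32/(-82))*(-22) = (32*(-1/82))*(-22) = -16/41*(-22) = 352/41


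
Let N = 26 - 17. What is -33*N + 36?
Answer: -261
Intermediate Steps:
N = 9
-33*N + 36 = -33*9 + 36 = -297 + 36 = -261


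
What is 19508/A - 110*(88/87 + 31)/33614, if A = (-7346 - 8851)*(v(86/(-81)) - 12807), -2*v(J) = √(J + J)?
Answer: (-826991825*√43 + 95235984405459*I)/(7894466391*(√43 - 115263*I)) ≈ -0.10466 - 5.3503e-9*I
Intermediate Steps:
v(J) = -√2*√J/2 (v(J) = -√(J + J)/2 = -√2*√J/2)
A = 207434979 + 5399*I*√43/3 (A = (-7346 - 8851)*(-√2*√(86/(-81))/2 - 12807) = -16197*(-√2*√(86*(-1/81))/2 - 12807) = -16197*(-√2*√(-86/81)/2 - 12807) = -16197*(-√2*I*√86/9/2 - 12807) = -16197*(-I*√43/9 - 12807) = -16197*(-12807 - I*√43/9) = 207434979 + 5399*I*√43/3 ≈ 2.0744e+8 + 11801.0*I)
19508/A - 110*(88/87 + 31)/33614 = 19508/(207434979 + 5399*I*√43/3) - 110*(88/87 + 31)/33614 = 19508/(207434979 + 5399*I*√43/3) - 110*(88*(1/87) + 31)*(1/33614) = 19508/(207434979 + 5399*I*√43/3) - 110*(88/87 + 31)*(1/33614) = 19508/(207434979 + 5399*I*√43/3) - 110*2785/87*(1/33614) = 19508/(207434979 + 5399*I*√43/3) - 306350/87*1/33614 = 19508/(207434979 + 5399*I*√43/3) - 153175/1462209 = -153175/1462209 + 19508/(207434979 + 5399*I*√43/3)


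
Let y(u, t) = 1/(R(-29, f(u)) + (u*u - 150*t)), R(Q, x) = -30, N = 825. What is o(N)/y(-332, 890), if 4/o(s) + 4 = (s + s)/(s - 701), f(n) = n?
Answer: -5779888/577 ≈ -10017.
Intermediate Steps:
o(s) = 4/(-4 + 2*s/(-701 + s)) (o(s) = 4/(-4 + (s + s)/(s - 701)) = 4/(-4 + (2*s)/(-701 + s)) = 4/(-4 + 2*s/(-701 + s)))
y(u, t) = 1/(-30 + u**2 - 150*t) (y(u, t) = 1/(-30 + (u*u - 150*t)) = 1/(-30 + (u**2 - 150*t)) = 1/(-30 + u**2 - 150*t))
o(N)/y(-332, 890) = (2*(701 - 1*825)/(-1402 + 825))/((-1/(30 - 1*(-332)**2 + 150*890))) = (2*(701 - 825)/(-577))/((-1/(30 - 1*110224 + 133500))) = (2*(-1/577)*(-124))/((-1/(30 - 110224 + 133500))) = 248/(577*((-1/23306))) = 248/(577*((-1*1/23306))) = 248/(577*(-1/23306)) = (248/577)*(-23306) = -5779888/577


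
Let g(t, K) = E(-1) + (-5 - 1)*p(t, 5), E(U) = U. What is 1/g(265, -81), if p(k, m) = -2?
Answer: 1/11 ≈ 0.090909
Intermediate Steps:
g(t, K) = 11 (g(t, K) = -1 + (-5 - 1)*(-2) = -1 - 6*(-2) = -1 + 12 = 11)
1/g(265, -81) = 1/11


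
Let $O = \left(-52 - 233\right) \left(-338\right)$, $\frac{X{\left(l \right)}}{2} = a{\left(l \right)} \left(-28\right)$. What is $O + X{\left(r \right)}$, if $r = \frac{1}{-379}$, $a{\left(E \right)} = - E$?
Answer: $\frac{36509014}{379} \approx 96330.0$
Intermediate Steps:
$r = - \frac{1}{379} \approx -0.0026385$
$X{\left(l \right)} = 56 l$ ($X{\left(l \right)} = 2 - l \left(-28\right) = 2 \cdot 28 l = 56 l$)
$O = 96330$ ($O = \left(-285\right) \left(-338\right) = 96330$)
$O + X{\left(r \right)} = 96330 + 56 \left(- \frac{1}{379}\right) = 96330 - \frac{56}{379} = \frac{36509014}{379}$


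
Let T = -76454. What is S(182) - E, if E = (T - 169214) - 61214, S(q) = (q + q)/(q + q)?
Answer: 306883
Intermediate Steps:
S(q) = 1 (S(q) = (2*q)/((2*q)) = (2*q)*(1/(2*q)) = 1)
E = -306882 (E = (-76454 - 169214) - 61214 = -245668 - 61214 = -306882)
S(182) - E = 1 - 1*(-306882) = 1 + 306882 = 306883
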